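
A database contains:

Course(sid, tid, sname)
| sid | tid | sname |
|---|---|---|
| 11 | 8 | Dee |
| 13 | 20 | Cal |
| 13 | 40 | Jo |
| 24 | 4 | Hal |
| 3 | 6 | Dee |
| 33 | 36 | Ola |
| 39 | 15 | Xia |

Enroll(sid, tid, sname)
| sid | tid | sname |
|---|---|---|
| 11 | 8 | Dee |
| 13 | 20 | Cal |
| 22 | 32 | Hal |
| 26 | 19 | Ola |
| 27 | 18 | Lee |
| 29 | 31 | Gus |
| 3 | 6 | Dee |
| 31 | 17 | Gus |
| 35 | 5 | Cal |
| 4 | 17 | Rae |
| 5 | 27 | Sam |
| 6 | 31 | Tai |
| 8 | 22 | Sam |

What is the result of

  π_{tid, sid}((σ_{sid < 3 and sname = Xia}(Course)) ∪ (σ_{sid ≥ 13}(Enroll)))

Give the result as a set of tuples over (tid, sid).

σ[sid < 3 and sname = Xia]: keep tuples satisfying sid < 3 and sname = Xia → {}
σ[sid ≥ 13]: keep tuples satisfying sid ≥ 13 → {(13, 20, Cal), (22, 32, Hal), (26, 19, Ola), (27, 18, Lee), (29, 31, Gus), (31, 17, Gus), (35, 5, Cal)}
Union: {} with {(13, 20, Cal), (22, 32, Hal), (26, 19, Ola), (27, 18, Lee), (29, 31, Gus), (31, 17, Gus), (35, 5, Cal)} → {(13, 20, Cal), (22, 32, Hal), (26, 19, Ola), (27, 18, Lee), (29, 31, Gus), (31, 17, Gus), (35, 5, Cal)}
Keep only column(s) tid, sid: {(17, 31), (18, 27), (19, 26), (20, 13), (31, 29), (32, 22), (5, 35)}

{(17, 31), (18, 27), (19, 26), (20, 13), (31, 29), (32, 22), (5, 35)}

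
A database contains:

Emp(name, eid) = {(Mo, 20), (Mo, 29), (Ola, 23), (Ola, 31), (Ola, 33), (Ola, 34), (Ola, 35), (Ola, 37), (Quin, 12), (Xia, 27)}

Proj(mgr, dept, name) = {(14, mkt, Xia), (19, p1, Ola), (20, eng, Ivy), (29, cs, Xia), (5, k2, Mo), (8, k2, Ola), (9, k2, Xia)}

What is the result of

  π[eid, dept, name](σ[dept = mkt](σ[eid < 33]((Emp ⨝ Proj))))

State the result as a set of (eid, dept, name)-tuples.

Emp ⋈ Proj (natural join on name): {(Mo, 20, 5, k2), (Mo, 29, 5, k2), (Ola, 23, 19, p1), (Ola, 23, 8, k2), (Ola, 31, 19, p1), (Ola, 31, 8, k2), (Ola, 33, 19, p1), (Ola, 33, 8, k2), (Ola, 34, 19, p1), (Ola, 34, 8, k2), (Ola, 35, 19, p1), (Ola, 35, 8, k2), (Ola, 37, 19, p1), (Ola, 37, 8, k2), (Xia, 27, 14, mkt), (Xia, 27, 29, cs), (Xia, 27, 9, k2)}
Apply σ_{eid < 33}; surviving tuples: {(Mo, 20, 5, k2), (Mo, 29, 5, k2), (Ola, 23, 19, p1), (Ola, 23, 8, k2), (Ola, 31, 19, p1), (Ola, 31, 8, k2), (Xia, 27, 14, mkt), (Xia, 27, 29, cs), (Xia, 27, 9, k2)}
Apply σ_{dept = mkt}; surviving tuples: {(Xia, 27, 14, mkt)}
π_{eid, dept, name} gives {(27, mkt, Xia)}.

{(27, mkt, Xia)}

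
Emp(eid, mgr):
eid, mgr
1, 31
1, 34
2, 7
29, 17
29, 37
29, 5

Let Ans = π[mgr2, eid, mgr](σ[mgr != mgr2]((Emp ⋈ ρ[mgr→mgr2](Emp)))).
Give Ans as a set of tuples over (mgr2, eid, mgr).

ρ[mgr→mgr2]: schema becomes (eid, mgr2); tuples unchanged.
Natural join on eid: {(1, 31, 31), (1, 31, 34), (1, 34, 31), (1, 34, 34), (2, 7, 7), (29, 17, 17), (29, 17, 37), (29, 17, 5), (29, 37, 17), (29, 37, 37), (29, 37, 5), (29, 5, 17), (29, 5, 37), (29, 5, 5)}
Selection mgr != mgr2: {(1, 31, 34), (1, 34, 31), (29, 17, 37), (29, 17, 5), (29, 37, 17), (29, 37, 5), (29, 5, 17), (29, 5, 37)}
Keep only column(s) mgr2, eid, mgr: {(17, 29, 37), (17, 29, 5), (31, 1, 34), (34, 1, 31), (37, 29, 17), (37, 29, 5), (5, 29, 17), (5, 29, 37)}

{(17, 29, 37), (17, 29, 5), (31, 1, 34), (34, 1, 31), (37, 29, 17), (37, 29, 5), (5, 29, 17), (5, 29, 37)}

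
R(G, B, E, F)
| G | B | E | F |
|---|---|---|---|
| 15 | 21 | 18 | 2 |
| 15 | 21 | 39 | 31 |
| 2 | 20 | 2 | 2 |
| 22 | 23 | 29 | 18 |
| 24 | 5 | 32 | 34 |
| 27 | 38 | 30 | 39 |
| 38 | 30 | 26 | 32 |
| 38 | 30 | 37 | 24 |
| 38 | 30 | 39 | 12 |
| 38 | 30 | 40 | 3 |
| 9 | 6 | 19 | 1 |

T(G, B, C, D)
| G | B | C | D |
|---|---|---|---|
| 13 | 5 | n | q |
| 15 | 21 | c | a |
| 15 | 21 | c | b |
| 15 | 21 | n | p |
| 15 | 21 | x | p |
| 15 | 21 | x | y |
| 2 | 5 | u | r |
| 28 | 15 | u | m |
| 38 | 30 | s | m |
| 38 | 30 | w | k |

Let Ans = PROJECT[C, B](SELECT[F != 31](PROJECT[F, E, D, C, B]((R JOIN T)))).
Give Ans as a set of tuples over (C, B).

{(c, 21), (n, 21), (s, 30), (w, 30), (x, 21)}

Joining R and T on G, B yields {(15, 21, 18, 2, c, a), (15, 21, 18, 2, c, b), (15, 21, 18, 2, n, p), (15, 21, 18, 2, x, p), (15, 21, 18, 2, x, y), (15, 21, 39, 31, c, a), (15, 21, 39, 31, c, b), (15, 21, 39, 31, n, p), (15, 21, 39, 31, x, p), (15, 21, 39, 31, x, y), (38, 30, 26, 32, s, m), (38, 30, 26, 32, w, k), (38, 30, 37, 24, s, m), (38, 30, 37, 24, w, k), (38, 30, 39, 12, s, m), (38, 30, 39, 12, w, k), (38, 30, 40, 3, s, m), (38, 30, 40, 3, w, k)}.
π_{F, E, D, C, B} gives {(12, 39, k, w, 30), (12, 39, m, s, 30), (2, 18, a, c, 21), (2, 18, b, c, 21), (2, 18, p, n, 21), (2, 18, p, x, 21), (2, 18, y, x, 21), (24, 37, k, w, 30), (24, 37, m, s, 30), (3, 40, k, w, 30), (3, 40, m, s, 30), (31, 39, a, c, 21), (31, 39, b, c, 21), (31, 39, p, n, 21), (31, 39, p, x, 21), (31, 39, y, x, 21), (32, 26, k, w, 30), (32, 26, m, s, 30)}.
σ[F != 31]: keep tuples satisfying F != 31 → {(12, 39, k, w, 30), (12, 39, m, s, 30), (2, 18, a, c, 21), (2, 18, b, c, 21), (2, 18, p, n, 21), (2, 18, p, x, 21), (2, 18, y, x, 21), (24, 37, k, w, 30), (24, 37, m, s, 30), (3, 40, k, w, 30), (3, 40, m, s, 30), (32, 26, k, w, 30), (32, 26, m, s, 30)}
π_{C, B} gives {(c, 21), (n, 21), (s, 30), (w, 30), (x, 21)} (8 duplicate(s) eliminated).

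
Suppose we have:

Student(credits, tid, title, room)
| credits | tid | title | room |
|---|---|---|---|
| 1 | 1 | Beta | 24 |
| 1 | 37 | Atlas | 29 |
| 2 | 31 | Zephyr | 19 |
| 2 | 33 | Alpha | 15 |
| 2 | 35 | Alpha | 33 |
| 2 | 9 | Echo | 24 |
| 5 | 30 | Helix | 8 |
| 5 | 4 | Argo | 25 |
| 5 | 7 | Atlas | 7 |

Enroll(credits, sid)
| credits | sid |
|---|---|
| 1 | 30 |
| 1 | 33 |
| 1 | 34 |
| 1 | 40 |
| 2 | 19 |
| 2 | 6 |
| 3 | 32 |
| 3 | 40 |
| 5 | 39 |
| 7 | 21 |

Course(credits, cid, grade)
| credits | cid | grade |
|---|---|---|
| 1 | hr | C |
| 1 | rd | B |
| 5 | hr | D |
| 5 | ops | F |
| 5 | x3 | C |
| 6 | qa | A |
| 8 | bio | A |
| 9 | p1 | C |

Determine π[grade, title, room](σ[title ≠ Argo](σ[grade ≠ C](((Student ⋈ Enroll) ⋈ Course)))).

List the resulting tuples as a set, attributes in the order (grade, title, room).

Joining Student and Enroll on credits yields {(1, 1, Beta, 24, 30), (1, 1, Beta, 24, 33), (1, 1, Beta, 24, 34), (1, 1, Beta, 24, 40), (1, 37, Atlas, 29, 30), (1, 37, Atlas, 29, 33), (1, 37, Atlas, 29, 34), (1, 37, Atlas, 29, 40), (2, 31, Zephyr, 19, 19), (2, 31, Zephyr, 19, 6), (2, 33, Alpha, 15, 19), (2, 33, Alpha, 15, 6), (2, 35, Alpha, 33, 19), (2, 35, Alpha, 33, 6), (2, 9, Echo, 24, 19), (2, 9, Echo, 24, 6), (5, 30, Helix, 8, 39), (5, 4, Argo, 25, 39), (5, 7, Atlas, 7, 39)}.
Joining (Student ⋈ Enroll) and Course on credits yields {(1, 1, Beta, 24, 30, hr, C), (1, 1, Beta, 24, 30, rd, B), (1, 1, Beta, 24, 33, hr, C), (1, 1, Beta, 24, 33, rd, B), (1, 1, Beta, 24, 34, hr, C), (1, 1, Beta, 24, 34, rd, B), (1, 1, Beta, 24, 40, hr, C), (1, 1, Beta, 24, 40, rd, B), (1, 37, Atlas, 29, 30, hr, C), (1, 37, Atlas, 29, 30, rd, B), (1, 37, Atlas, 29, 33, hr, C), (1, 37, Atlas, 29, 33, rd, B), (1, 37, Atlas, 29, 34, hr, C), (1, 37, Atlas, 29, 34, rd, B), (1, 37, Atlas, 29, 40, hr, C), (1, 37, Atlas, 29, 40, rd, B), (5, 30, Helix, 8, 39, hr, D), (5, 30, Helix, 8, 39, ops, F), (5, 30, Helix, 8, 39, x3, C), (5, 4, Argo, 25, 39, hr, D), (5, 4, Argo, 25, 39, ops, F), (5, 4, Argo, 25, 39, x3, C), (5, 7, Atlas, 7, 39, hr, D), (5, 7, Atlas, 7, 39, ops, F), (5, 7, Atlas, 7, 39, x3, C)}.
σ[grade ≠ C]: keep tuples satisfying grade ≠ C → {(1, 1, Beta, 24, 30, rd, B), (1, 1, Beta, 24, 33, rd, B), (1, 1, Beta, 24, 34, rd, B), (1, 1, Beta, 24, 40, rd, B), (1, 37, Atlas, 29, 30, rd, B), (1, 37, Atlas, 29, 33, rd, B), (1, 37, Atlas, 29, 34, rd, B), (1, 37, Atlas, 29, 40, rd, B), (5, 30, Helix, 8, 39, hr, D), (5, 30, Helix, 8, 39, ops, F), (5, 4, Argo, 25, 39, hr, D), (5, 4, Argo, 25, 39, ops, F), (5, 7, Atlas, 7, 39, hr, D), (5, 7, Atlas, 7, 39, ops, F)}
σ[title ≠ Argo]: keep tuples satisfying title ≠ Argo → {(1, 1, Beta, 24, 30, rd, B), (1, 1, Beta, 24, 33, rd, B), (1, 1, Beta, 24, 34, rd, B), (1, 1, Beta, 24, 40, rd, B), (1, 37, Atlas, 29, 30, rd, B), (1, 37, Atlas, 29, 33, rd, B), (1, 37, Atlas, 29, 34, rd, B), (1, 37, Atlas, 29, 40, rd, B), (5, 30, Helix, 8, 39, hr, D), (5, 30, Helix, 8, 39, ops, F), (5, 7, Atlas, 7, 39, hr, D), (5, 7, Atlas, 7, 39, ops, F)}
Projecting to grade, title, room (6 duplicate(s) eliminated): {(B, Atlas, 29), (B, Beta, 24), (D, Atlas, 7), (D, Helix, 8), (F, Atlas, 7), (F, Helix, 8)}

{(B, Atlas, 29), (B, Beta, 24), (D, Atlas, 7), (D, Helix, 8), (F, Atlas, 7), (F, Helix, 8)}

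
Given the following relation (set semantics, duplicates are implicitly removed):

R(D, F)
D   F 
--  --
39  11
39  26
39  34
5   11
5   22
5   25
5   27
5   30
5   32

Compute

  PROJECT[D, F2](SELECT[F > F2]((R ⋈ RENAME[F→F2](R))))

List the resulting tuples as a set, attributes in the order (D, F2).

{(39, 11), (39, 26), (5, 11), (5, 22), (5, 25), (5, 27), (5, 30)}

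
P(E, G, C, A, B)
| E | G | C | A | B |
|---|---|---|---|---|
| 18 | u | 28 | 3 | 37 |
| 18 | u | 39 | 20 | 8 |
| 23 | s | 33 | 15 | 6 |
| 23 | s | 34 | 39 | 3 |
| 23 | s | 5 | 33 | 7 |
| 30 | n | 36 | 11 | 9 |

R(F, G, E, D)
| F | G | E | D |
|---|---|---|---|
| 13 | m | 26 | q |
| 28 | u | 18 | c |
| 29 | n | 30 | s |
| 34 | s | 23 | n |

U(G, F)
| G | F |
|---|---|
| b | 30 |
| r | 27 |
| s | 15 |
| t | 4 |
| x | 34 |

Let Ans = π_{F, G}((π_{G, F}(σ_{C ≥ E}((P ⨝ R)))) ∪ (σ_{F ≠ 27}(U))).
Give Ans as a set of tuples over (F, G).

{(15, s), (28, u), (29, n), (30, b), (34, s), (34, x), (4, t)}

Joining P and R on E, G yields {(18, u, 28, 3, 37, 28, c), (18, u, 39, 20, 8, 28, c), (23, s, 33, 15, 6, 34, n), (23, s, 34, 39, 3, 34, n), (23, s, 5, 33, 7, 34, n), (30, n, 36, 11, 9, 29, s)}.
σ[C ≥ E]: keep tuples satisfying C ≥ E → {(18, u, 28, 3, 37, 28, c), (18, u, 39, 20, 8, 28, c), (23, s, 33, 15, 6, 34, n), (23, s, 34, 39, 3, 34, n), (30, n, 36, 11, 9, 29, s)}
π[G, F]: project onto (G, F) (2 duplicate(s) eliminated) → {(n, 29), (s, 34), (u, 28)}
σ[F ≠ 27]: keep tuples satisfying F ≠ 27 → {(b, 30), (s, 15), (t, 4), (x, 34)}
Taking the union: {(b, 30), (n, 29), (s, 15), (s, 34), (t, 4), (u, 28), (x, 34)}
π[F, G]: project onto (F, G) → {(15, s), (28, u), (29, n), (30, b), (34, s), (34, x), (4, t)}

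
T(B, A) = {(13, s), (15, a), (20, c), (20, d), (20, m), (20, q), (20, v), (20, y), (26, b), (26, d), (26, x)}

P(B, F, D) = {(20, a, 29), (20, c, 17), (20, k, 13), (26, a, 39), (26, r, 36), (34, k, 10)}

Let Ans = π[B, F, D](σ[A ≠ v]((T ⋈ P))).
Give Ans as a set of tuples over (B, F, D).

{(20, a, 29), (20, c, 17), (20, k, 13), (26, a, 39), (26, r, 36)}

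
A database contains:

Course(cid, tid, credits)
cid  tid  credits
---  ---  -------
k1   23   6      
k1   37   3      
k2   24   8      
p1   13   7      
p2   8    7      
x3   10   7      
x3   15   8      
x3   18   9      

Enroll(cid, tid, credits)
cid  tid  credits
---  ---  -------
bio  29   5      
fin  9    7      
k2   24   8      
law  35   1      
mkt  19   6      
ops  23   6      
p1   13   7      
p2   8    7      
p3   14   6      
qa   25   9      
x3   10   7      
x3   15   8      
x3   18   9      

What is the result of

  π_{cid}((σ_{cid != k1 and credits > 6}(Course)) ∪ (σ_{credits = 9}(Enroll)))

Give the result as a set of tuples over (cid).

Apply σ_{cid != k1 and credits > 6}; surviving tuples: {(k2, 24, 8), (p1, 13, 7), (p2, 8, 7), (x3, 10, 7), (x3, 15, 8), (x3, 18, 9)}
Apply σ_{credits = 9}; surviving tuples: {(qa, 25, 9), (x3, 18, 9)}
Set union of the two operands is {(k2, 24, 8), (p1, 13, 7), (p2, 8, 7), (qa, 25, 9), (x3, 10, 7), (x3, 15, 8), (x3, 18, 9)}.
Projecting to cid (2 duplicate(s) eliminated): {k2, p1, p2, qa, x3}

{k2, p1, p2, qa, x3}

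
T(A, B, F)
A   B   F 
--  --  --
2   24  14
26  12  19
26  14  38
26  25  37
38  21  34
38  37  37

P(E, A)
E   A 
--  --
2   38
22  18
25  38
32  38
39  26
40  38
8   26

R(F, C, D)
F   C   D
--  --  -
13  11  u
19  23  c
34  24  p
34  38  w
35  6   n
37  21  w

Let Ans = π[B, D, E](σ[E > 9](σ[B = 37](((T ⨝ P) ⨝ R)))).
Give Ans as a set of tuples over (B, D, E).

{(37, w, 25), (37, w, 32), (37, w, 40)}

T ⋈ P (natural join on A): {(26, 12, 19, 39), (26, 12, 19, 8), (26, 14, 38, 39), (26, 14, 38, 8), (26, 25, 37, 39), (26, 25, 37, 8), (38, 21, 34, 2), (38, 21, 34, 25), (38, 21, 34, 32), (38, 21, 34, 40), (38, 37, 37, 2), (38, 37, 37, 25), (38, 37, 37, 32), (38, 37, 37, 40)}
(T ⨝ P) ⋈ R (natural join on F): {(26, 12, 19, 39, 23, c), (26, 12, 19, 8, 23, c), (26, 25, 37, 39, 21, w), (26, 25, 37, 8, 21, w), (38, 21, 34, 2, 24, p), (38, 21, 34, 2, 38, w), (38, 21, 34, 25, 24, p), (38, 21, 34, 25, 38, w), (38, 21, 34, 32, 24, p), (38, 21, 34, 32, 38, w), (38, 21, 34, 40, 24, p), (38, 21, 34, 40, 38, w), (38, 37, 37, 2, 21, w), (38, 37, 37, 25, 21, w), (38, 37, 37, 32, 21, w), (38, 37, 37, 40, 21, w)}
Apply σ_{B = 37}; surviving tuples: {(38, 37, 37, 2, 21, w), (38, 37, 37, 25, 21, w), (38, 37, 37, 32, 21, w), (38, 37, 37, 40, 21, w)}
Apply σ_{E > 9}; surviving tuples: {(38, 37, 37, 25, 21, w), (38, 37, 37, 32, 21, w), (38, 37, 37, 40, 21, w)}
Keep only column(s) B, D, E: {(37, w, 25), (37, w, 32), (37, w, 40)}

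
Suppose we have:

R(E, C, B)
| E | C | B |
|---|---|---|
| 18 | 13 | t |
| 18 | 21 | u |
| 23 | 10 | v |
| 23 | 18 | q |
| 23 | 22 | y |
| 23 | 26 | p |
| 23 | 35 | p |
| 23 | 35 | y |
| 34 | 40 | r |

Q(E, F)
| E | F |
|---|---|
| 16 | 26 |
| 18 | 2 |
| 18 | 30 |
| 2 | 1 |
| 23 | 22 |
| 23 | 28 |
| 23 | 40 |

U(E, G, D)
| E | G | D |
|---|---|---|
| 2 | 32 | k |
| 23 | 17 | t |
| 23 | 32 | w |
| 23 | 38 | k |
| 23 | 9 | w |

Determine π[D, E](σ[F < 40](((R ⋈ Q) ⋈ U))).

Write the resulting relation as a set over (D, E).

{(k, 23), (t, 23), (w, 23)}

R ⋈ Q (natural join on E): {(18, 13, t, 2), (18, 13, t, 30), (18, 21, u, 2), (18, 21, u, 30), (23, 10, v, 22), (23, 10, v, 28), (23, 10, v, 40), (23, 18, q, 22), (23, 18, q, 28), (23, 18, q, 40), (23, 22, y, 22), (23, 22, y, 28), (23, 22, y, 40), (23, 26, p, 22), (23, 26, p, 28), (23, 26, p, 40), (23, 35, p, 22), (23, 35, p, 28), (23, 35, p, 40), (23, 35, y, 22), (23, 35, y, 28), (23, 35, y, 40)}
(R ⋈ Q) ⋈ U (natural join on E): {(23, 10, v, 22, 17, t), (23, 10, v, 22, 32, w), (23, 10, v, 22, 38, k), (23, 10, v, 22, 9, w), (23, 10, v, 28, 17, t), (23, 10, v, 28, 32, w), (23, 10, v, 28, 38, k), (23, 10, v, 28, 9, w), (23, 10, v, 40, 17, t), (23, 10, v, 40, 32, w), (23, 10, v, 40, 38, k), (23, 10, v, 40, 9, w), (23, 18, q, 22, 17, t), (23, 18, q, 22, 32, w), (23, 18, q, 22, 38, k), (23, 18, q, 22, 9, w), (23, 18, q, 28, 17, t), (23, 18, q, 28, 32, w), (23, 18, q, 28, 38, k), (23, 18, q, 28, 9, w), (23, 18, q, 40, 17, t), (23, 18, q, 40, 32, w), (23, 18, q, 40, 38, k), (23, 18, q, 40, 9, w), (23, 22, y, 22, 17, t), (23, 22, y, 22, 32, w), (23, 22, y, 22, 38, k), (23, 22, y, 22, 9, w), (23, 22, y, 28, 17, t), (23, 22, y, 28, 32, w), (23, 22, y, 28, 38, k), (23, 22, y, 28, 9, w), (23, 22, y, 40, 17, t), (23, 22, y, 40, 32, w), (23, 22, y, 40, 38, k), (23, 22, y, 40, 9, w), (23, 26, p, 22, 17, t), (23, 26, p, 22, 32, w), (23, 26, p, 22, 38, k), (23, 26, p, 22, 9, w), (23, 26, p, 28, 17, t), (23, 26, p, 28, 32, w), (23, 26, p, 28, 38, k), (23, 26, p, 28, 9, w), (23, 26, p, 40, 17, t), (23, 26, p, 40, 32, w), (23, 26, p, 40, 38, k), (23, 26, p, 40, 9, w), (23, 35, p, 22, 17, t), (23, 35, p, 22, 32, w), (23, 35, p, 22, 38, k), (23, 35, p, 22, 9, w), (23, 35, p, 28, 17, t), (23, 35, p, 28, 32, w), (23, 35, p, 28, 38, k), (23, 35, p, 28, 9, w), (23, 35, p, 40, 17, t), (23, 35, p, 40, 32, w), (23, 35, p, 40, 38, k), (23, 35, p, 40, 9, w), (23, 35, y, 22, 17, t), (23, 35, y, 22, 32, w), (23, 35, y, 22, 38, k), (23, 35, y, 22, 9, w), (23, 35, y, 28, 17, t), (23, 35, y, 28, 32, w), (23, 35, y, 28, 38, k), (23, 35, y, 28, 9, w), (23, 35, y, 40, 17, t), (23, 35, y, 40, 32, w), (23, 35, y, 40, 38, k), (23, 35, y, 40, 9, w)}
σ[F < 40]: keep tuples satisfying F < 40 → {(23, 10, v, 22, 17, t), (23, 10, v, 22, 32, w), (23, 10, v, 22, 38, k), (23, 10, v, 22, 9, w), (23, 10, v, 28, 17, t), (23, 10, v, 28, 32, w), (23, 10, v, 28, 38, k), (23, 10, v, 28, 9, w), (23, 18, q, 22, 17, t), (23, 18, q, 22, 32, w), (23, 18, q, 22, 38, k), (23, 18, q, 22, 9, w), (23, 18, q, 28, 17, t), (23, 18, q, 28, 32, w), (23, 18, q, 28, 38, k), (23, 18, q, 28, 9, w), (23, 22, y, 22, 17, t), (23, 22, y, 22, 32, w), (23, 22, y, 22, 38, k), (23, 22, y, 22, 9, w), (23, 22, y, 28, 17, t), (23, 22, y, 28, 32, w), (23, 22, y, 28, 38, k), (23, 22, y, 28, 9, w), (23, 26, p, 22, 17, t), (23, 26, p, 22, 32, w), (23, 26, p, 22, 38, k), (23, 26, p, 22, 9, w), (23, 26, p, 28, 17, t), (23, 26, p, 28, 32, w), (23, 26, p, 28, 38, k), (23, 26, p, 28, 9, w), (23, 35, p, 22, 17, t), (23, 35, p, 22, 32, w), (23, 35, p, 22, 38, k), (23, 35, p, 22, 9, w), (23, 35, p, 28, 17, t), (23, 35, p, 28, 32, w), (23, 35, p, 28, 38, k), (23, 35, p, 28, 9, w), (23, 35, y, 22, 17, t), (23, 35, y, 22, 32, w), (23, 35, y, 22, 38, k), (23, 35, y, 22, 9, w), (23, 35, y, 28, 17, t), (23, 35, y, 28, 32, w), (23, 35, y, 28, 38, k), (23, 35, y, 28, 9, w)}
π[D, E]: project onto (D, E) (45 duplicate(s) eliminated) → {(k, 23), (t, 23), (w, 23)}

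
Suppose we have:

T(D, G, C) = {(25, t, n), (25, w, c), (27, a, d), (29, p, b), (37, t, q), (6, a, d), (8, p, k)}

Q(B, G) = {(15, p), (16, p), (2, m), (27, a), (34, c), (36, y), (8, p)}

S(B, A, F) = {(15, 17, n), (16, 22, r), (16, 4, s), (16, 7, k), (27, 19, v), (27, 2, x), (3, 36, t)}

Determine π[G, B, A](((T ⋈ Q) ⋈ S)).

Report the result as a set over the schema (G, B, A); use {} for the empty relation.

{(a, 27, 19), (a, 27, 2), (p, 15, 17), (p, 16, 22), (p, 16, 4), (p, 16, 7)}

Joining T and Q on G yields {(27, a, d, 27), (29, p, b, 15), (29, p, b, 16), (29, p, b, 8), (6, a, d, 27), (8, p, k, 15), (8, p, k, 16), (8, p, k, 8)}.
Joining (T ⋈ Q) and S on B yields {(27, a, d, 27, 19, v), (27, a, d, 27, 2, x), (29, p, b, 15, 17, n), (29, p, b, 16, 22, r), (29, p, b, 16, 4, s), (29, p, b, 16, 7, k), (6, a, d, 27, 19, v), (6, a, d, 27, 2, x), (8, p, k, 15, 17, n), (8, p, k, 16, 22, r), (8, p, k, 16, 4, s), (8, p, k, 16, 7, k)}.
Projecting to G, B, A (6 duplicate(s) eliminated): {(a, 27, 19), (a, 27, 2), (p, 15, 17), (p, 16, 22), (p, 16, 4), (p, 16, 7)}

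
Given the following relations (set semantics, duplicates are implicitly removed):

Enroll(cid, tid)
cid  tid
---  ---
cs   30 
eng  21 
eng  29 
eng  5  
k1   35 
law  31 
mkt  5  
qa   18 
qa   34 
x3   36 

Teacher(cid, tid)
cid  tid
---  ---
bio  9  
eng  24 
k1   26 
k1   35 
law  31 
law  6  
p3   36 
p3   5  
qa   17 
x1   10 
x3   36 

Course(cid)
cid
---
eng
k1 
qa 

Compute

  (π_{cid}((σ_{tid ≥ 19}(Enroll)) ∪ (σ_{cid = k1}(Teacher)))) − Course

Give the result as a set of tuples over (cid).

{cs, law, x3}

Filtering on tid ≥ 19 leaves {(cs, 30), (eng, 21), (eng, 29), (k1, 35), (law, 31), (qa, 34), (x3, 36)}.
Filtering on cid = k1 leaves {(k1, 26), (k1, 35)}.
Union: {(cs, 30), (eng, 21), (eng, 29), (k1, 35), (law, 31), (qa, 34), (x3, 36)} with {(k1, 26), (k1, 35)} → {(cs, 30), (eng, 21), (eng, 29), (k1, 26), (k1, 35), (law, 31), (qa, 34), (x3, 36)}
Projecting to cid (2 duplicate(s) eliminated): {cs, eng, k1, law, qa, x3}
Difference: {cs, eng, k1, law, qa, x3} with {eng, k1, qa} → {cs, law, x3}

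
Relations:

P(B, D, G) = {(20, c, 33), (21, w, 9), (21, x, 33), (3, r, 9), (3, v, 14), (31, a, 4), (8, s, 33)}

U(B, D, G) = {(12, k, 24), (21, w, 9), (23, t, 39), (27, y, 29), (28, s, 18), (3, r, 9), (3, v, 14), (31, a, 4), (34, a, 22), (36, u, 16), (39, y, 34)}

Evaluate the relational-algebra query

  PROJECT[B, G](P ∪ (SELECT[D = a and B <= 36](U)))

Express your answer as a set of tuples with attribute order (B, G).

Filtering on D = a and B <= 36 leaves {(31, a, 4), (34, a, 22)}.
Union: {(20, c, 33), (21, w, 9), (21, x, 33), (3, r, 9), (3, v, 14), (31, a, 4), (8, s, 33)} with {(31, a, 4), (34, a, 22)} → {(20, c, 33), (21, w, 9), (21, x, 33), (3, r, 9), (3, v, 14), (31, a, 4), (34, a, 22), (8, s, 33)}
Projecting to B, G: {(20, 33), (21, 33), (21, 9), (3, 14), (3, 9), (31, 4), (34, 22), (8, 33)}

{(20, 33), (21, 33), (21, 9), (3, 14), (3, 9), (31, 4), (34, 22), (8, 33)}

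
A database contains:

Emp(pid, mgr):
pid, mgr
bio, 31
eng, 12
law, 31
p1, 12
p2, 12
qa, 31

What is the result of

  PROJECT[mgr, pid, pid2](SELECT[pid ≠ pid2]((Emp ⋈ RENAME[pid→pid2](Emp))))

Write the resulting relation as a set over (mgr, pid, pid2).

{(12, eng, p1), (12, eng, p2), (12, p1, eng), (12, p1, p2), (12, p2, eng), (12, p2, p1), (31, bio, law), (31, bio, qa), (31, law, bio), (31, law, qa), (31, qa, bio), (31, qa, law)}

ρ[pid→pid2]: schema becomes (pid2, mgr); tuples unchanged.
Natural join on mgr: {(bio, 31, bio), (bio, 31, law), (bio, 31, qa), (eng, 12, eng), (eng, 12, p1), (eng, 12, p2), (law, 31, bio), (law, 31, law), (law, 31, qa), (p1, 12, eng), (p1, 12, p1), (p1, 12, p2), (p2, 12, eng), (p2, 12, p1), (p2, 12, p2), (qa, 31, bio), (qa, 31, law), (qa, 31, qa)}
σ[pid ≠ pid2]: keep tuples satisfying pid ≠ pid2 → {(bio, 31, law), (bio, 31, qa), (eng, 12, p1), (eng, 12, p2), (law, 31, bio), (law, 31, qa), (p1, 12, eng), (p1, 12, p2), (p2, 12, eng), (p2, 12, p1), (qa, 31, bio), (qa, 31, law)}
Projecting to mgr, pid, pid2: {(12, eng, p1), (12, eng, p2), (12, p1, eng), (12, p1, p2), (12, p2, eng), (12, p2, p1), (31, bio, law), (31, bio, qa), (31, law, bio), (31, law, qa), (31, qa, bio), (31, qa, law)}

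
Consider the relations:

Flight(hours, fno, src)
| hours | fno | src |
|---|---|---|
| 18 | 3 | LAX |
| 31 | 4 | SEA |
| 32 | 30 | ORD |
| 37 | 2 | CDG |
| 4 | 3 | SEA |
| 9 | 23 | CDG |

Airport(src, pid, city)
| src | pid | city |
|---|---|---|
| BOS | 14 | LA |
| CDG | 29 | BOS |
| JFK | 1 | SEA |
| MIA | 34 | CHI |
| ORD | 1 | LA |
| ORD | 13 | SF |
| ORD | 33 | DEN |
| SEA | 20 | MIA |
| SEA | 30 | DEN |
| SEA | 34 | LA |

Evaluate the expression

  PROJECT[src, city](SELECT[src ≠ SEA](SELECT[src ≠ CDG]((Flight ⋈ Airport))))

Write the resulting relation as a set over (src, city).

Joining Flight and Airport on src yields {(31, 4, SEA, 20, MIA), (31, 4, SEA, 30, DEN), (31, 4, SEA, 34, LA), (32, 30, ORD, 1, LA), (32, 30, ORD, 13, SF), (32, 30, ORD, 33, DEN), (37, 2, CDG, 29, BOS), (4, 3, SEA, 20, MIA), (4, 3, SEA, 30, DEN), (4, 3, SEA, 34, LA), (9, 23, CDG, 29, BOS)}.
Selection src ≠ CDG: {(31, 4, SEA, 20, MIA), (31, 4, SEA, 30, DEN), (31, 4, SEA, 34, LA), (32, 30, ORD, 1, LA), (32, 30, ORD, 13, SF), (32, 30, ORD, 33, DEN), (4, 3, SEA, 20, MIA), (4, 3, SEA, 30, DEN), (4, 3, SEA, 34, LA)}
Selection src ≠ SEA: {(32, 30, ORD, 1, LA), (32, 30, ORD, 13, SF), (32, 30, ORD, 33, DEN)}
Keep only column(s) src, city: {(ORD, DEN), (ORD, LA), (ORD, SF)}

{(ORD, DEN), (ORD, LA), (ORD, SF)}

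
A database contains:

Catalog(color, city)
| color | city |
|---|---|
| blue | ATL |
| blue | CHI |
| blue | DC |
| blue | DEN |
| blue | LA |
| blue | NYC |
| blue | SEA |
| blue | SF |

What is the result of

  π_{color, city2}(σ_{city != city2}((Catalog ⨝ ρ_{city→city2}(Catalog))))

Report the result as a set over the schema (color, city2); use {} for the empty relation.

{(blue, ATL), (blue, CHI), (blue, DC), (blue, DEN), (blue, LA), (blue, NYC), (blue, SEA), (blue, SF)}

ρ[city→city2]: schema becomes (color, city2); tuples unchanged.
Joining Catalog and ρ_{city→city2}(Catalog) on color yields {(blue, ATL, ATL), (blue, ATL, CHI), (blue, ATL, DC), (blue, ATL, DEN), (blue, ATL, LA), (blue, ATL, NYC), (blue, ATL, SEA), (blue, ATL, SF), (blue, CHI, ATL), (blue, CHI, CHI), (blue, CHI, DC), (blue, CHI, DEN), (blue, CHI, LA), (blue, CHI, NYC), (blue, CHI, SEA), (blue, CHI, SF), (blue, DC, ATL), (blue, DC, CHI), (blue, DC, DC), (blue, DC, DEN), (blue, DC, LA), (blue, DC, NYC), (blue, DC, SEA), (blue, DC, SF), (blue, DEN, ATL), (blue, DEN, CHI), (blue, DEN, DC), (blue, DEN, DEN), (blue, DEN, LA), (blue, DEN, NYC), (blue, DEN, SEA), (blue, DEN, SF), (blue, LA, ATL), (blue, LA, CHI), (blue, LA, DC), (blue, LA, DEN), (blue, LA, LA), (blue, LA, NYC), (blue, LA, SEA), (blue, LA, SF), (blue, NYC, ATL), (blue, NYC, CHI), (blue, NYC, DC), (blue, NYC, DEN), (blue, NYC, LA), (blue, NYC, NYC), (blue, NYC, SEA), (blue, NYC, SF), (blue, SEA, ATL), (blue, SEA, CHI), (blue, SEA, DC), (blue, SEA, DEN), (blue, SEA, LA), (blue, SEA, NYC), (blue, SEA, SEA), (blue, SEA, SF), (blue, SF, ATL), (blue, SF, CHI), (blue, SF, DC), (blue, SF, DEN), (blue, SF, LA), (blue, SF, NYC), (blue, SF, SEA), (blue, SF, SF)}.
Apply σ_{city != city2}; surviving tuples: {(blue, ATL, CHI), (blue, ATL, DC), (blue, ATL, DEN), (blue, ATL, LA), (blue, ATL, NYC), (blue, ATL, SEA), (blue, ATL, SF), (blue, CHI, ATL), (blue, CHI, DC), (blue, CHI, DEN), (blue, CHI, LA), (blue, CHI, NYC), (blue, CHI, SEA), (blue, CHI, SF), (blue, DC, ATL), (blue, DC, CHI), (blue, DC, DEN), (blue, DC, LA), (blue, DC, NYC), (blue, DC, SEA), (blue, DC, SF), (blue, DEN, ATL), (blue, DEN, CHI), (blue, DEN, DC), (blue, DEN, LA), (blue, DEN, NYC), (blue, DEN, SEA), (blue, DEN, SF), (blue, LA, ATL), (blue, LA, CHI), (blue, LA, DC), (blue, LA, DEN), (blue, LA, NYC), (blue, LA, SEA), (blue, LA, SF), (blue, NYC, ATL), (blue, NYC, CHI), (blue, NYC, DC), (blue, NYC, DEN), (blue, NYC, LA), (blue, NYC, SEA), (blue, NYC, SF), (blue, SEA, ATL), (blue, SEA, CHI), (blue, SEA, DC), (blue, SEA, DEN), (blue, SEA, LA), (blue, SEA, NYC), (blue, SEA, SF), (blue, SF, ATL), (blue, SF, CHI), (blue, SF, DC), (blue, SF, DEN), (blue, SF, LA), (blue, SF, NYC), (blue, SF, SEA)}
Projecting to color, city2 (48 duplicate(s) eliminated): {(blue, ATL), (blue, CHI), (blue, DC), (blue, DEN), (blue, LA), (blue, NYC), (blue, SEA), (blue, SF)}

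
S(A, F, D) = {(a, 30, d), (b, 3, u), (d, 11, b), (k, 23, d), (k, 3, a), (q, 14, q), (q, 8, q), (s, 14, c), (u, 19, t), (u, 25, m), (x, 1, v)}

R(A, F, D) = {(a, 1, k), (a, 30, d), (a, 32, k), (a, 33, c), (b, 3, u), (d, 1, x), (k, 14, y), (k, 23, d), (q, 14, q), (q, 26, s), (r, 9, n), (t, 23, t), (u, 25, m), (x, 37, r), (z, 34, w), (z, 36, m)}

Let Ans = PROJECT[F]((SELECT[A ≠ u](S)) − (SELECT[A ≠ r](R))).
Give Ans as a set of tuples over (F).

{1, 11, 14, 3, 8}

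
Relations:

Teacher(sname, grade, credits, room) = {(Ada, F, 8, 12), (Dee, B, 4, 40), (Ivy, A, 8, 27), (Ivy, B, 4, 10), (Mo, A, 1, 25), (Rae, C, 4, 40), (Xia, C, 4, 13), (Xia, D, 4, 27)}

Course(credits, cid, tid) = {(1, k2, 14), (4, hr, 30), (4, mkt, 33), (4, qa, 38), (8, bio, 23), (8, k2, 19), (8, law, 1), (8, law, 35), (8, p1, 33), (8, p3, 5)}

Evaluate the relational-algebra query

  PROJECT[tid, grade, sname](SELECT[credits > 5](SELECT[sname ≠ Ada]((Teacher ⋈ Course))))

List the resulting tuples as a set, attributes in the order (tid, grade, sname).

{(1, A, Ivy), (19, A, Ivy), (23, A, Ivy), (33, A, Ivy), (35, A, Ivy), (5, A, Ivy)}

Teacher ⋈ Course (natural join on credits): {(Ada, F, 8, 12, bio, 23), (Ada, F, 8, 12, k2, 19), (Ada, F, 8, 12, law, 1), (Ada, F, 8, 12, law, 35), (Ada, F, 8, 12, p1, 33), (Ada, F, 8, 12, p3, 5), (Dee, B, 4, 40, hr, 30), (Dee, B, 4, 40, mkt, 33), (Dee, B, 4, 40, qa, 38), (Ivy, A, 8, 27, bio, 23), (Ivy, A, 8, 27, k2, 19), (Ivy, A, 8, 27, law, 1), (Ivy, A, 8, 27, law, 35), (Ivy, A, 8, 27, p1, 33), (Ivy, A, 8, 27, p3, 5), (Ivy, B, 4, 10, hr, 30), (Ivy, B, 4, 10, mkt, 33), (Ivy, B, 4, 10, qa, 38), (Mo, A, 1, 25, k2, 14), (Rae, C, 4, 40, hr, 30), (Rae, C, 4, 40, mkt, 33), (Rae, C, 4, 40, qa, 38), (Xia, C, 4, 13, hr, 30), (Xia, C, 4, 13, mkt, 33), (Xia, C, 4, 13, qa, 38), (Xia, D, 4, 27, hr, 30), (Xia, D, 4, 27, mkt, 33), (Xia, D, 4, 27, qa, 38)}
Selection sname ≠ Ada: {(Dee, B, 4, 40, hr, 30), (Dee, B, 4, 40, mkt, 33), (Dee, B, 4, 40, qa, 38), (Ivy, A, 8, 27, bio, 23), (Ivy, A, 8, 27, k2, 19), (Ivy, A, 8, 27, law, 1), (Ivy, A, 8, 27, law, 35), (Ivy, A, 8, 27, p1, 33), (Ivy, A, 8, 27, p3, 5), (Ivy, B, 4, 10, hr, 30), (Ivy, B, 4, 10, mkt, 33), (Ivy, B, 4, 10, qa, 38), (Mo, A, 1, 25, k2, 14), (Rae, C, 4, 40, hr, 30), (Rae, C, 4, 40, mkt, 33), (Rae, C, 4, 40, qa, 38), (Xia, C, 4, 13, hr, 30), (Xia, C, 4, 13, mkt, 33), (Xia, C, 4, 13, qa, 38), (Xia, D, 4, 27, hr, 30), (Xia, D, 4, 27, mkt, 33), (Xia, D, 4, 27, qa, 38)}
Selection credits > 5: {(Ivy, A, 8, 27, bio, 23), (Ivy, A, 8, 27, k2, 19), (Ivy, A, 8, 27, law, 1), (Ivy, A, 8, 27, law, 35), (Ivy, A, 8, 27, p1, 33), (Ivy, A, 8, 27, p3, 5)}
Projecting to tid, grade, sname: {(1, A, Ivy), (19, A, Ivy), (23, A, Ivy), (33, A, Ivy), (35, A, Ivy), (5, A, Ivy)}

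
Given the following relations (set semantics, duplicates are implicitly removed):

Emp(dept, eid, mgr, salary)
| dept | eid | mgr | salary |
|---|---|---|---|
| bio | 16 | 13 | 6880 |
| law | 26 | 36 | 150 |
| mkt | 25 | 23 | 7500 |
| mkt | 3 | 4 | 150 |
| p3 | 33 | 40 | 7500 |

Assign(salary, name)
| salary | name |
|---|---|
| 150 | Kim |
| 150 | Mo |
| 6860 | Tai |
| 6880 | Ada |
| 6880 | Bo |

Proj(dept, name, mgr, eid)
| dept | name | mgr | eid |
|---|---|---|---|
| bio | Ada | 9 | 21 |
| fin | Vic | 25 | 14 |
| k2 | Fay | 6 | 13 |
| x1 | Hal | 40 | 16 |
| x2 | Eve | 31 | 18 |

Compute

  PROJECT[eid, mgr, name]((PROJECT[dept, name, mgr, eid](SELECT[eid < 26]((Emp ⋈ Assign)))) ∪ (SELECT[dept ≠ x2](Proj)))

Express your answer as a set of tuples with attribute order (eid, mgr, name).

{(13, 6, Fay), (14, 25, Vic), (16, 13, Ada), (16, 13, Bo), (16, 40, Hal), (21, 9, Ada), (3, 4, Kim), (3, 4, Mo)}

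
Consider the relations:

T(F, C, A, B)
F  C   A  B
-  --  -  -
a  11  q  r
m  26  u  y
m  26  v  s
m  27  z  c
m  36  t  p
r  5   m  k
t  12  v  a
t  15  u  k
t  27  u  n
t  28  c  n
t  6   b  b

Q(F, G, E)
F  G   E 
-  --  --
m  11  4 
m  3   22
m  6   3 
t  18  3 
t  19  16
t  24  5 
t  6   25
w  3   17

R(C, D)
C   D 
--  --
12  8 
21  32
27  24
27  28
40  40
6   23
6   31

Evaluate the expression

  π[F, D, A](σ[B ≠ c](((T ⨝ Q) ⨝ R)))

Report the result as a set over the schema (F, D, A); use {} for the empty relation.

{(t, 23, b), (t, 24, u), (t, 28, u), (t, 31, b), (t, 8, v)}

Natural join on F: {(m, 26, u, y, 11, 4), (m, 26, u, y, 3, 22), (m, 26, u, y, 6, 3), (m, 26, v, s, 11, 4), (m, 26, v, s, 3, 22), (m, 26, v, s, 6, 3), (m, 27, z, c, 11, 4), (m, 27, z, c, 3, 22), (m, 27, z, c, 6, 3), (m, 36, t, p, 11, 4), (m, 36, t, p, 3, 22), (m, 36, t, p, 6, 3), (t, 12, v, a, 18, 3), (t, 12, v, a, 19, 16), (t, 12, v, a, 24, 5), (t, 12, v, a, 6, 25), (t, 15, u, k, 18, 3), (t, 15, u, k, 19, 16), (t, 15, u, k, 24, 5), (t, 15, u, k, 6, 25), (t, 27, u, n, 18, 3), (t, 27, u, n, 19, 16), (t, 27, u, n, 24, 5), (t, 27, u, n, 6, 25), (t, 28, c, n, 18, 3), (t, 28, c, n, 19, 16), (t, 28, c, n, 24, 5), (t, 28, c, n, 6, 25), (t, 6, b, b, 18, 3), (t, 6, b, b, 19, 16), (t, 6, b, b, 24, 5), (t, 6, b, b, 6, 25)}
Natural join on C: {(m, 27, z, c, 11, 4, 24), (m, 27, z, c, 11, 4, 28), (m, 27, z, c, 3, 22, 24), (m, 27, z, c, 3, 22, 28), (m, 27, z, c, 6, 3, 24), (m, 27, z, c, 6, 3, 28), (t, 12, v, a, 18, 3, 8), (t, 12, v, a, 19, 16, 8), (t, 12, v, a, 24, 5, 8), (t, 12, v, a, 6, 25, 8), (t, 27, u, n, 18, 3, 24), (t, 27, u, n, 18, 3, 28), (t, 27, u, n, 19, 16, 24), (t, 27, u, n, 19, 16, 28), (t, 27, u, n, 24, 5, 24), (t, 27, u, n, 24, 5, 28), (t, 27, u, n, 6, 25, 24), (t, 27, u, n, 6, 25, 28), (t, 6, b, b, 18, 3, 23), (t, 6, b, b, 18, 3, 31), (t, 6, b, b, 19, 16, 23), (t, 6, b, b, 19, 16, 31), (t, 6, b, b, 24, 5, 23), (t, 6, b, b, 24, 5, 31), (t, 6, b, b, 6, 25, 23), (t, 6, b, b, 6, 25, 31)}
Apply σ_{B ≠ c}; surviving tuples: {(t, 12, v, a, 18, 3, 8), (t, 12, v, a, 19, 16, 8), (t, 12, v, a, 24, 5, 8), (t, 12, v, a, 6, 25, 8), (t, 27, u, n, 18, 3, 24), (t, 27, u, n, 18, 3, 28), (t, 27, u, n, 19, 16, 24), (t, 27, u, n, 19, 16, 28), (t, 27, u, n, 24, 5, 24), (t, 27, u, n, 24, 5, 28), (t, 27, u, n, 6, 25, 24), (t, 27, u, n, 6, 25, 28), (t, 6, b, b, 18, 3, 23), (t, 6, b, b, 18, 3, 31), (t, 6, b, b, 19, 16, 23), (t, 6, b, b, 19, 16, 31), (t, 6, b, b, 24, 5, 23), (t, 6, b, b, 24, 5, 31), (t, 6, b, b, 6, 25, 23), (t, 6, b, b, 6, 25, 31)}
Projecting to F, D, A (15 duplicate(s) eliminated): {(t, 23, b), (t, 24, u), (t, 28, u), (t, 31, b), (t, 8, v)}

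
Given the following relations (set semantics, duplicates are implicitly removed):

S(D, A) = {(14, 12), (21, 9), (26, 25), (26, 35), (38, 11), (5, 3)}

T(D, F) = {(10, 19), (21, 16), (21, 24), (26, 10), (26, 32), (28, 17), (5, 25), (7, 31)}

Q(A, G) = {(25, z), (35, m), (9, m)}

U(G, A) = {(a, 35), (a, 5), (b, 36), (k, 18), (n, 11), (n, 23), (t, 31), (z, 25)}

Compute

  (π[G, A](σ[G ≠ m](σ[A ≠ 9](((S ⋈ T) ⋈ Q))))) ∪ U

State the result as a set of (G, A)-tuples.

S ⋈ T (natural join on D): {(21, 9, 16), (21, 9, 24), (26, 25, 10), (26, 25, 32), (26, 35, 10), (26, 35, 32), (5, 3, 25)}
(S ⋈ T) ⋈ Q (natural join on A): {(21, 9, 16, m), (21, 9, 24, m), (26, 25, 10, z), (26, 25, 32, z), (26, 35, 10, m), (26, 35, 32, m)}
Apply σ_{A ≠ 9}; surviving tuples: {(26, 25, 10, z), (26, 25, 32, z), (26, 35, 10, m), (26, 35, 32, m)}
Apply σ_{G ≠ m}; surviving tuples: {(26, 25, 10, z), (26, 25, 32, z)}
Projecting to G, A (1 duplicate(s) eliminated): {(z, 25)}
Taking the union: {(a, 35), (a, 5), (b, 36), (k, 18), (n, 11), (n, 23), (t, 31), (z, 25)}

{(a, 35), (a, 5), (b, 36), (k, 18), (n, 11), (n, 23), (t, 31), (z, 25)}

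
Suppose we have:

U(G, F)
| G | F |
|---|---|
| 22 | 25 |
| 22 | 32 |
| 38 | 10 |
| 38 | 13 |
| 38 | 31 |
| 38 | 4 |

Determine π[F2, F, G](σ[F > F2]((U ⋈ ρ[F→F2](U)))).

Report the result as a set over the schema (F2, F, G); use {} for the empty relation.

ρ[F→F2]: schema becomes (G, F2); tuples unchanged.
Natural join on G: {(22, 25, 25), (22, 25, 32), (22, 32, 25), (22, 32, 32), (38, 10, 10), (38, 10, 13), (38, 10, 31), (38, 10, 4), (38, 13, 10), (38, 13, 13), (38, 13, 31), (38, 13, 4), (38, 31, 10), (38, 31, 13), (38, 31, 31), (38, 31, 4), (38, 4, 10), (38, 4, 13), (38, 4, 31), (38, 4, 4)}
Selection F > F2: {(22, 32, 25), (38, 10, 4), (38, 13, 10), (38, 13, 4), (38, 31, 10), (38, 31, 13), (38, 31, 4)}
Keep only column(s) F2, F, G: {(10, 13, 38), (10, 31, 38), (13, 31, 38), (25, 32, 22), (4, 10, 38), (4, 13, 38), (4, 31, 38)}

{(10, 13, 38), (10, 31, 38), (13, 31, 38), (25, 32, 22), (4, 10, 38), (4, 13, 38), (4, 31, 38)}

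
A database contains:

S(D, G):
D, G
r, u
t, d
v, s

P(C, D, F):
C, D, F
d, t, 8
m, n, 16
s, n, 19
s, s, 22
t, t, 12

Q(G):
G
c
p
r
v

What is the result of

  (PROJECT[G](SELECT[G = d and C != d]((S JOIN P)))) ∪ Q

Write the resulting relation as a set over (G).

S ⋈ P (natural join on D): {(t, d, d, 8), (t, d, t, 12)}
σ[G = d and C != d]: keep tuples satisfying G = d and C != d → {(t, d, t, 12)}
π_{G} gives {d}.
Union: {d} with {c, p, r, v} → {c, d, p, r, v}

{c, d, p, r, v}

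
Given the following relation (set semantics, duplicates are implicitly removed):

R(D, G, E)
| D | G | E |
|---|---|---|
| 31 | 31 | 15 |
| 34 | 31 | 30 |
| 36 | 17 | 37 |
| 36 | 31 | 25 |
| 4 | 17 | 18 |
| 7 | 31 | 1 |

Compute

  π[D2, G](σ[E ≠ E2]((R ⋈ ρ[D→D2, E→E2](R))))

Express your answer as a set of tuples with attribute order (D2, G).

ρ[D→D2, E→E2]: schema becomes (D2, G, E2); tuples unchanged.
R ⋈ ρ[D→D2, E→E2](R) (natural join on G): {(31, 31, 15, 31, 15), (31, 31, 15, 34, 30), (31, 31, 15, 36, 25), (31, 31, 15, 7, 1), (34, 31, 30, 31, 15), (34, 31, 30, 34, 30), (34, 31, 30, 36, 25), (34, 31, 30, 7, 1), (36, 17, 37, 36, 37), (36, 17, 37, 4, 18), (36, 31, 25, 31, 15), (36, 31, 25, 34, 30), (36, 31, 25, 36, 25), (36, 31, 25, 7, 1), (4, 17, 18, 36, 37), (4, 17, 18, 4, 18), (7, 31, 1, 31, 15), (7, 31, 1, 34, 30), (7, 31, 1, 36, 25), (7, 31, 1, 7, 1)}
σ[E ≠ E2]: keep tuples satisfying E ≠ E2 → {(31, 31, 15, 34, 30), (31, 31, 15, 36, 25), (31, 31, 15, 7, 1), (34, 31, 30, 31, 15), (34, 31, 30, 36, 25), (34, 31, 30, 7, 1), (36, 17, 37, 4, 18), (36, 31, 25, 31, 15), (36, 31, 25, 34, 30), (36, 31, 25, 7, 1), (4, 17, 18, 36, 37), (7, 31, 1, 31, 15), (7, 31, 1, 34, 30), (7, 31, 1, 36, 25)}
π_{D2, G} gives {(31, 31), (34, 31), (36, 17), (36, 31), (4, 17), (7, 31)} (8 duplicate(s) eliminated).

{(31, 31), (34, 31), (36, 17), (36, 31), (4, 17), (7, 31)}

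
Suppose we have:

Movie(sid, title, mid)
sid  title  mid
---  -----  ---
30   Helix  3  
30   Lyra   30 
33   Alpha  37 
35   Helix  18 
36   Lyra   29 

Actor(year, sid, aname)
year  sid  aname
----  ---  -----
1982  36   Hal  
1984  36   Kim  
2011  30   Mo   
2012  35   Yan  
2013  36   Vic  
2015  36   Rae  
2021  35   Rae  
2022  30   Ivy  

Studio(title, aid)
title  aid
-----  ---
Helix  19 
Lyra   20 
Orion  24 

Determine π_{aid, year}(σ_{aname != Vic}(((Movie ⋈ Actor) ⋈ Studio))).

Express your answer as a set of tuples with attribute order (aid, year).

Natural join on sid: {(30, Helix, 3, 2011, Mo), (30, Helix, 3, 2022, Ivy), (30, Lyra, 30, 2011, Mo), (30, Lyra, 30, 2022, Ivy), (35, Helix, 18, 2012, Yan), (35, Helix, 18, 2021, Rae), (36, Lyra, 29, 1982, Hal), (36, Lyra, 29, 1984, Kim), (36, Lyra, 29, 2013, Vic), (36, Lyra, 29, 2015, Rae)}
Natural join on title: {(30, Helix, 3, 2011, Mo, 19), (30, Helix, 3, 2022, Ivy, 19), (30, Lyra, 30, 2011, Mo, 20), (30, Lyra, 30, 2022, Ivy, 20), (35, Helix, 18, 2012, Yan, 19), (35, Helix, 18, 2021, Rae, 19), (36, Lyra, 29, 1982, Hal, 20), (36, Lyra, 29, 1984, Kim, 20), (36, Lyra, 29, 2013, Vic, 20), (36, Lyra, 29, 2015, Rae, 20)}
Filtering on aname != Vic leaves {(30, Helix, 3, 2011, Mo, 19), (30, Helix, 3, 2022, Ivy, 19), (30, Lyra, 30, 2011, Mo, 20), (30, Lyra, 30, 2022, Ivy, 20), (35, Helix, 18, 2012, Yan, 19), (35, Helix, 18, 2021, Rae, 19), (36, Lyra, 29, 1982, Hal, 20), (36, Lyra, 29, 1984, Kim, 20), (36, Lyra, 29, 2015, Rae, 20)}.
Keep only column(s) aid, year: {(19, 2011), (19, 2012), (19, 2021), (19, 2022), (20, 1982), (20, 1984), (20, 2011), (20, 2015), (20, 2022)}

{(19, 2011), (19, 2012), (19, 2021), (19, 2022), (20, 1982), (20, 1984), (20, 2011), (20, 2015), (20, 2022)}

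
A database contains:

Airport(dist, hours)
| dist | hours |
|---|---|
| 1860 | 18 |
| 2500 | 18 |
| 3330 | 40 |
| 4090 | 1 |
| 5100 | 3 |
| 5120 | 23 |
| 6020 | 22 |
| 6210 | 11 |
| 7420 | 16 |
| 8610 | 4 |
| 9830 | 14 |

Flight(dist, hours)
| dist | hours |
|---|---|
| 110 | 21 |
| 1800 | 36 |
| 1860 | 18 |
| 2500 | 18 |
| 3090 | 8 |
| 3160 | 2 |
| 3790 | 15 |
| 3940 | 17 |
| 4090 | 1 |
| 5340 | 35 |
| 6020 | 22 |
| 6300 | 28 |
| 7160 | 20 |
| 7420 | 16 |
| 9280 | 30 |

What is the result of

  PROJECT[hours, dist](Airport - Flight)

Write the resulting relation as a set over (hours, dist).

Set difference of the two operands is {(3330, 40), (5100, 3), (5120, 23), (6210, 11), (8610, 4), (9830, 14)}.
Keep only column(s) hours, dist: {(11, 6210), (14, 9830), (23, 5120), (3, 5100), (4, 8610), (40, 3330)}

{(11, 6210), (14, 9830), (23, 5120), (3, 5100), (4, 8610), (40, 3330)}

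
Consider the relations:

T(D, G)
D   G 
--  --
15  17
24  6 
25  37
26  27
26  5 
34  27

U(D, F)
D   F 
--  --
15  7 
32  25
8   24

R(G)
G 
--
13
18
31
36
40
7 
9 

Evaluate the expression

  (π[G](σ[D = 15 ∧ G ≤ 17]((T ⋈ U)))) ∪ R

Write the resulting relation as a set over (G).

{13, 17, 18, 31, 36, 40, 7, 9}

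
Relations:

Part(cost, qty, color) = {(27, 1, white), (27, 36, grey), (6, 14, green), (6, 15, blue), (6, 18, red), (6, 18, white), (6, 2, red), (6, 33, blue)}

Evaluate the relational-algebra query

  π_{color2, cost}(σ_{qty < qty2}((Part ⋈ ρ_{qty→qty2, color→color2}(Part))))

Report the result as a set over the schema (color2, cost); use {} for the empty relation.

ρ[qty→qty2, color→color2]: schema becomes (cost, qty2, color2); tuples unchanged.
Natural join on cost: {(27, 1, white, 1, white), (27, 1, white, 36, grey), (27, 36, grey, 1, white), (27, 36, grey, 36, grey), (6, 14, green, 14, green), (6, 14, green, 15, blue), (6, 14, green, 18, red), (6, 14, green, 18, white), (6, 14, green, 2, red), (6, 14, green, 33, blue), (6, 15, blue, 14, green), (6, 15, blue, 15, blue), (6, 15, blue, 18, red), (6, 15, blue, 18, white), (6, 15, blue, 2, red), (6, 15, blue, 33, blue), (6, 18, red, 14, green), (6, 18, red, 15, blue), (6, 18, red, 18, red), (6, 18, red, 18, white), (6, 18, red, 2, red), (6, 18, red, 33, blue), (6, 18, white, 14, green), (6, 18, white, 15, blue), (6, 18, white, 18, red), (6, 18, white, 18, white), (6, 18, white, 2, red), (6, 18, white, 33, blue), (6, 2, red, 14, green), (6, 2, red, 15, blue), (6, 2, red, 18, red), (6, 2, red, 18, white), (6, 2, red, 2, red), (6, 2, red, 33, blue), (6, 33, blue, 14, green), (6, 33, blue, 15, blue), (6, 33, blue, 18, red), (6, 33, blue, 18, white), (6, 33, blue, 2, red), (6, 33, blue, 33, blue)}
Apply σ_{qty < qty2}; surviving tuples: {(27, 1, white, 36, grey), (6, 14, green, 15, blue), (6, 14, green, 18, red), (6, 14, green, 18, white), (6, 14, green, 33, blue), (6, 15, blue, 18, red), (6, 15, blue, 18, white), (6, 15, blue, 33, blue), (6, 18, red, 33, blue), (6, 18, white, 33, blue), (6, 2, red, 14, green), (6, 2, red, 15, blue), (6, 2, red, 18, red), (6, 2, red, 18, white), (6, 2, red, 33, blue)}
π_{color2, cost} gives {(blue, 6), (green, 6), (grey, 27), (red, 6), (white, 6)} (10 duplicate(s) eliminated).

{(blue, 6), (green, 6), (grey, 27), (red, 6), (white, 6)}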